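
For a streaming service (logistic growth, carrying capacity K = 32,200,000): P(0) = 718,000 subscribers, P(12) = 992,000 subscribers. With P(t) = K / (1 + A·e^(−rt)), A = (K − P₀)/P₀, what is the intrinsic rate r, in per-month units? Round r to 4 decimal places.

r ≈ 0.0277 per month

A = (32200000 − 718000)/718000 = 43.8468
992000 = 32200000/(1 + 43.8468·e^(−r·12)) → e^(−12r) = (32.45968 − 1)/43.8468 = 0.717491
r = −ln(0.717491)/12 = 0.332/12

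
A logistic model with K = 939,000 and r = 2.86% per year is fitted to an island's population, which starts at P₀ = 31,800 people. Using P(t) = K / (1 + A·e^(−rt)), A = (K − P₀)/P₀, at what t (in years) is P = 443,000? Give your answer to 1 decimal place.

A = (939000 − 31800)/31800 = 28.5283
443000 = 939000/(1 + 28.5283·e^(−0.0286t)) → 1 + 28.5283·e^(−0.0286t) = 2.11964
e^(−0.0286t) = 0.039247 → t = ln(25.47991)/0.0286 = 3.23789/0.0286

t ≈ 113.2 years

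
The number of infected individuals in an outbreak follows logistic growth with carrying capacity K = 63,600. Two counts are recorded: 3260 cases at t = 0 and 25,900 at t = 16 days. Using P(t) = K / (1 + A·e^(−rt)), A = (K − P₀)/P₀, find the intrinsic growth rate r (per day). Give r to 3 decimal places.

A = (63600 − 3260)/3260 = 18.5092
25900 = 63600/(1 + 18.5092·e^(−r·16)) → e^(−16r) = (2.4556 − 1)/18.5092 = 0.078642
r = −ln(0.078642)/16 = 2.54285/16

r ≈ 0.159 per day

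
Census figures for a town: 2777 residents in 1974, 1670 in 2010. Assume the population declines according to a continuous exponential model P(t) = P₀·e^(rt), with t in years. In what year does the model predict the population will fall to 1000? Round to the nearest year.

r = ln(1670/2777) / 36 = -0.50855/36 ≈ -0.014126 per year
t = ln(1000/2777) / r = -1.02137/-0.014126 ≈ 72.3 years after 1974

year 2046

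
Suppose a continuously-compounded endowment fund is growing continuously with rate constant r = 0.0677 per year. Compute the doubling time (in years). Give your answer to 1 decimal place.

doubling time = ln(2) / |r| = 0.69315 / 0.0677

doubling time ≈ 10.2 years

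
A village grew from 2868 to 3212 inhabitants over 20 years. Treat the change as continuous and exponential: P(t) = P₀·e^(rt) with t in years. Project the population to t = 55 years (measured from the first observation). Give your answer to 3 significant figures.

r = ln(3212/2868) / 20 ≈ 0.005664 per year
P(55) = 2868 · e^(0.005664·55) = 2868 · 1.36549 ≈ 3916.24

≈ 3,920 inhabitants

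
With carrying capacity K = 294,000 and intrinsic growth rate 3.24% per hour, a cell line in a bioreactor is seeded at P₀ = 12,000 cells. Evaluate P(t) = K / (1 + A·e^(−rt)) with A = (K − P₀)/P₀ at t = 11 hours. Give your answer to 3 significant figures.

A = (294000 − 12000)/12000 = 23.5
P(11) = 294000 / (1 + 23.5·e^(−0.0324·11)) = 294000 / (1 + 23.5·0.700192)
= 294000 / 17.45452 ≈ 16843.77

≈ 16,800 cells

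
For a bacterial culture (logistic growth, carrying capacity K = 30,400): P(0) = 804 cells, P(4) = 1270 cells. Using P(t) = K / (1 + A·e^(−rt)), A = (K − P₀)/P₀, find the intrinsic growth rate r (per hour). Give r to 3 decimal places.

A = (30400 − 804)/804 = 36.81095
1270 = 30400/(1 + 36.81095·e^(−r·4)) → e^(−4r) = (23.93701 − 1)/36.81095 = 0.623103
r = −ln(0.623103)/4 = 0.47304/4

r ≈ 0.118 per hour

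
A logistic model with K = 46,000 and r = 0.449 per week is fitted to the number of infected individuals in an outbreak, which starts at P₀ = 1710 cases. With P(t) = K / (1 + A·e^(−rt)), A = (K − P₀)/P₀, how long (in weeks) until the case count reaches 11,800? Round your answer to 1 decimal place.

A = (46000 − 1710)/1710 = 25.90058
11800 = 46000/(1 + 25.90058·e^(−0.449t)) → 1 + 25.90058·e^(−0.449t) = 3.89831
e^(−0.449t) = 0.111901 → t = ln(8.93646)/0.449 = 2.19014/0.449

t ≈ 4.9 weeks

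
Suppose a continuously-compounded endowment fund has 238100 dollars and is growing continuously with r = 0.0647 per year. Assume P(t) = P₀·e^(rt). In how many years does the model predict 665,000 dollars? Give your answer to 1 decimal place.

665000 = 238100 · e^(0.0647·t)
t = ln(665000/238100) / 0.0647 = ln(2.79294) / 0.0647 = 1.0271 / 0.0647

t ≈ 15.9 years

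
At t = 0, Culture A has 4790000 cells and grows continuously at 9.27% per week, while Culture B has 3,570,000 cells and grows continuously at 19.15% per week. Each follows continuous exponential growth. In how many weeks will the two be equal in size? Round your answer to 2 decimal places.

t ≈ 2.98 weeks

4790000·e^(0.0927t) = 3570000·e^(0.1915t)
4790000/3570000 = e^((0.1915 − 0.0927)t) → ln(1.34174) = 0.0988·t
t = 0.29396 / 0.0988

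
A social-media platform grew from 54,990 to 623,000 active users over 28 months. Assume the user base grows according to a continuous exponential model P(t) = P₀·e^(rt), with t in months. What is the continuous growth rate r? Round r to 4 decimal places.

r ≈ 0.0867 per month

623000 = 54990 · e^(r·28)
e^(28r) = 623000/54990 = 11.32933
r = ln(11.32933) / 28 = 2.4274 / 28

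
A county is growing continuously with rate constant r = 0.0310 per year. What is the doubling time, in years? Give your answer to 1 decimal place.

doubling time = ln(2) / |r| = 0.69315 / 0.031

doubling time ≈ 22.4 years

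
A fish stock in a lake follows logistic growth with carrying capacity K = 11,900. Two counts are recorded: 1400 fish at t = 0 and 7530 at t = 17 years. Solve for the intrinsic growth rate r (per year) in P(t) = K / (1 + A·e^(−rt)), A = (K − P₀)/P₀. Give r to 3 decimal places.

A = (11900 − 1400)/1400 = 7.5
7530 = 11900/(1 + 7.5·e^(−r·17)) → e^(−17r) = (1.58035 − 1)/7.5 = 0.077379
r = −ln(0.077379)/17 = 2.55904/17

r ≈ 0.151 per year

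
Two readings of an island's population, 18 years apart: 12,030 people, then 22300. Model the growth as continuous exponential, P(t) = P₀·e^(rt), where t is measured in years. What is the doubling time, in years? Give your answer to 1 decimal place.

doubling time ≈ 20.2 years

r = ln(22300/12030) / 18 = ln(1.8537) / 18 ≈ 0.034288 per year
doubling time = ln 2 / |r| = 0.69315 / 0.034288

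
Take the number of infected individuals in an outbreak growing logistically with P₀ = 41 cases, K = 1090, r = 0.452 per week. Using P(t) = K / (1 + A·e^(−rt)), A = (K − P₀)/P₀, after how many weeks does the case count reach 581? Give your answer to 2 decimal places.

t ≈ 7.47 weeks

A = (1090 − 41)/41 = 25.58537
581 = 1090/(1 + 25.58537·e^(−0.452t)) → 1 + 25.58537·e^(−0.452t) = 1.87608
e^(−0.452t) = 0.034241 → t = ln(29.20451)/0.452 = 3.37432/0.452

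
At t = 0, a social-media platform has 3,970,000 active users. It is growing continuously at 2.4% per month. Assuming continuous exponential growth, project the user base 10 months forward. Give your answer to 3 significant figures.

P(10) = 3970000 · e^(0.024·10) = 3970000 · e^(0.24)
= 3970000 · 1.27125 ≈ 5046859.13

≈ 5,050,000 active users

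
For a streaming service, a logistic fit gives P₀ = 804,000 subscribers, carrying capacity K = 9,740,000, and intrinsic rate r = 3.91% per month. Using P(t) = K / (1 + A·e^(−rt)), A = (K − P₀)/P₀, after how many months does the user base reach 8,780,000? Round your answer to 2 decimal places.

A = (9740000 − 804000)/804000 = 11.11443
8780000 = 9740000/(1 + 11.11443·e^(−0.0391t)) → 1 + 11.11443·e^(−0.0391t) = 1.10934
e^(−0.0391t) = 0.009838 → t = ln(101.6507)/0.0391 = 4.62154/0.0391

t ≈ 118.20 months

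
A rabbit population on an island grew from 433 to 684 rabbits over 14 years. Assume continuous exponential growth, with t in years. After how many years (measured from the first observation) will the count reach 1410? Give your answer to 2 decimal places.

r = ln(684/433) / 14 ≈ 0.032659 per year
t = ln(1410/433) / r = 1.18061 / 0.032659 ≈ 36.15

t ≈ 36.15 years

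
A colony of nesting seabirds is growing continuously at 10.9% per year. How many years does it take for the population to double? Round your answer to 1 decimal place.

doubling time = ln(2) / |r| = 0.69315 / 0.109

doubling time ≈ 6.4 years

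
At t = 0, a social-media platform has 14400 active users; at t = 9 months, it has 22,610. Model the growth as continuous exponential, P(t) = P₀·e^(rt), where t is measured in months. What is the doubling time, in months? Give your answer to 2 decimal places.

doubling time ≈ 13.83 months

r = ln(22610/14400) / 9 = ln(1.57014) / 9 ≈ 0.050129 per month
doubling time = ln 2 / |r| = 0.69315 / 0.050129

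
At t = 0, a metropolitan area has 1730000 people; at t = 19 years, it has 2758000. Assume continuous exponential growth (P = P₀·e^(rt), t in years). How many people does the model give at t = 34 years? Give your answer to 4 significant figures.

r = ln(2758000/1730000) / 19 ≈ 0.024547 per year
P(34) = 1730000 · e^(0.024547·34) = 1730000 · 2.30385 ≈ 3985664.17

≈ 3,986,000 people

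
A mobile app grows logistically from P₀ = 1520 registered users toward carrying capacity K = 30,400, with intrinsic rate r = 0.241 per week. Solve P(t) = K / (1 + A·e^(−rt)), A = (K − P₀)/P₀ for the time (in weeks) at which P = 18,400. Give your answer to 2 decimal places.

t ≈ 13.99 weeks

A = (30400 − 1520)/1520 = 19
18400 = 30400/(1 + 19·e^(−0.241t)) → 1 + 19·e^(−0.241t) = 1.65217
e^(−0.241t) = 0.034325 → t = ln(29.13333)/0.241 = 3.37188/0.241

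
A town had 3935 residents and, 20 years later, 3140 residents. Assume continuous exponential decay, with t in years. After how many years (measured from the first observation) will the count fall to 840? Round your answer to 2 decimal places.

t ≈ 136.85 years

r = ln(3140/3935) / 20 ≈ -0.011284 per year
t = ln(840/3935) / r = -1.54426 / -0.011284 ≈ 136.849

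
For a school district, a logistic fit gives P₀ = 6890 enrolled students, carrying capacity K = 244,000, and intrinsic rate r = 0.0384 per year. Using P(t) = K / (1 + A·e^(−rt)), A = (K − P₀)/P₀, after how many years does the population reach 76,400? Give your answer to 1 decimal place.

t ≈ 71.7 years

A = (244000 − 6890)/6890 = 34.41364
76400 = 244000/(1 + 34.41364·e^(−0.0384t)) → 1 + 34.41364·e^(−0.0384t) = 3.19372
e^(−0.0384t) = 0.063746 → t = ln(15.68736)/0.0384 = 2.75286/0.0384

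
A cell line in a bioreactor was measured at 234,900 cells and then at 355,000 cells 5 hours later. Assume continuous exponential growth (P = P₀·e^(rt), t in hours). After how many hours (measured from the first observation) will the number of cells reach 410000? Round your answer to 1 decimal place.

r = ln(355000/234900) / 5 ≈ 0.082592 per hour
t = ln(410000/234900) / r = 0.557 / 0.082592 ≈ 6.744

t ≈ 6.7 hours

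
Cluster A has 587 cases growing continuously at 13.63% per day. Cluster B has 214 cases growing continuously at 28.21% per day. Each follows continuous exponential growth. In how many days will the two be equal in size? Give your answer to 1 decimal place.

t ≈ 6.9 days

587·e^(0.1363t) = 214·e^(0.2821t)
587/214 = e^((0.2821 − 0.1363)t) → ln(2.74299) = 0.1458·t
t = 1.00905 / 0.1458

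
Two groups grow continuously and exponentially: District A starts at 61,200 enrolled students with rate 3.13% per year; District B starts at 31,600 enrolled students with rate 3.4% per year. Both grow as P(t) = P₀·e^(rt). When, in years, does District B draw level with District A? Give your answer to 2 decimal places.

t ≈ 244.81 years

61200·e^(0.0313t) = 31600·e^(0.034t)
61200/31600 = e^((0.034 − 0.0313)t) → ln(1.93671) = 0.0027·t
t = 0.66099 / 0.0027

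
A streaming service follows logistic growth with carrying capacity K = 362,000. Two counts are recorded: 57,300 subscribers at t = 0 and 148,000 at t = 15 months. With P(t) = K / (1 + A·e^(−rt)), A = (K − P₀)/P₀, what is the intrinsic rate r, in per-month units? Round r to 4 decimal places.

r ≈ 0.0868 per month

A = (362000 − 57300)/57300 = 5.31763
148000 = 362000/(1 + 5.31763·e^(−r·15)) → e^(−15r) = (2.44595 − 1)/5.31763 = 0.271916
r = −ln(0.271916)/15 = 1.30226/15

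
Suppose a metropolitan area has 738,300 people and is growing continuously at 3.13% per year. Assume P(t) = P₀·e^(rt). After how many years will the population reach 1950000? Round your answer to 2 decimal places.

1950000 = 738300 · e^(0.0313·t)
t = ln(1950000/738300) / 0.0313 = ln(2.6412) / 0.0313 = 0.97123 / 0.0313

t ≈ 31.03 years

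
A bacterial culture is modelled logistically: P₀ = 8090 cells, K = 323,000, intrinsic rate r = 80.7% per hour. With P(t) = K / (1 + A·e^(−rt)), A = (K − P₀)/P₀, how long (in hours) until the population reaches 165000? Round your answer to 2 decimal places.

A = (323000 − 8090)/8090 = 38.92583
165000 = 323000/(1 + 38.92583·e^(−0.807t)) → 1 + 38.92583·e^(−0.807t) = 1.95758
e^(−0.807t) = 0.0246 → t = ln(40.6504)/0.807 = 3.70501/0.807

t ≈ 4.59 hours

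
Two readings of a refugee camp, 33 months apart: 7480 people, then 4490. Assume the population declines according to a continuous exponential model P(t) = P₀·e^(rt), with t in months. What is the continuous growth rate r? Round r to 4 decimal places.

r ≈ -0.0155 per month

4490 = 7480 · e^(r·33)
e^(33r) = 4490/7480 = 0.60027
r = ln(0.60027) / 33 = -0.51038 / 33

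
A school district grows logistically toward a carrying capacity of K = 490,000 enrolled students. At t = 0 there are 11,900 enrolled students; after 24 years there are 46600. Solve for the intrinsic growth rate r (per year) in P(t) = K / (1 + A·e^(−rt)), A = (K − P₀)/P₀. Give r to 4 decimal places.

r ≈ 0.0600 per year

A = (490000 − 11900)/11900 = 40.17647
46600 = 490000/(1 + 40.17647·e^(−r·24)) → e^(−24r) = (10.51502 − 1)/40.17647 = 0.236831
r = −ln(0.236831)/24 = 1.44041/24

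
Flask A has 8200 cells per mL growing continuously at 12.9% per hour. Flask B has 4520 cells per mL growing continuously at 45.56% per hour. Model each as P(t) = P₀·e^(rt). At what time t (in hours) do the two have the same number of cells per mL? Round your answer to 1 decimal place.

8200·e^(0.129t) = 4520·e^(0.4556t)
8200/4520 = e^((0.4556 − 0.129)t) → ln(1.81416) = 0.3266·t
t = 0.59562 / 0.3266

t ≈ 1.8 hours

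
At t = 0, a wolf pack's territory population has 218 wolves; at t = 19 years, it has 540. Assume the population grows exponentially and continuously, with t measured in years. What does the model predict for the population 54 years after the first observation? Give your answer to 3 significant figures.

r = ln(540/218) / 19 ≈ 0.047741 per year
P(54) = 218 · e^(0.047741·54) = 218 · 13.17077 ≈ 2871.23

≈ 2,870 wolves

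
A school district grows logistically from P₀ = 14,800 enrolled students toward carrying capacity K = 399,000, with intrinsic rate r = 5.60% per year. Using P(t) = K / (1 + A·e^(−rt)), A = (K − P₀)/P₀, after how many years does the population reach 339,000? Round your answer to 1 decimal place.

A = (399000 − 14800)/14800 = 25.95946
339000 = 399000/(1 + 25.95946·e^(−0.056t)) → 1 + 25.95946·e^(−0.056t) = 1.17699
e^(−0.056t) = 0.006818 → t = ln(146.67095)/0.056 = 4.98819/0.056

t ≈ 89.1 years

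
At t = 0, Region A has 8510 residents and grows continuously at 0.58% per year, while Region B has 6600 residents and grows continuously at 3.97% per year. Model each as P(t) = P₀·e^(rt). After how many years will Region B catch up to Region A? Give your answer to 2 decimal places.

8510·e^(0.0058t) = 6600·e^(0.0397t)
8510/6600 = e^((0.0397 − 0.0058)t) → ln(1.28939) = 0.0339·t
t = 0.25417 / 0.0339

t ≈ 7.50 years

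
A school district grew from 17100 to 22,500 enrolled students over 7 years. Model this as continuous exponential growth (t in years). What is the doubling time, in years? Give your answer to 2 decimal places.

r = ln(22500/17100) / 7 = ln(1.31579) / 7 ≈ 0.039205 per year
doubling time = ln 2 / |r| = 0.69315 / 0.039205

doubling time ≈ 17.68 years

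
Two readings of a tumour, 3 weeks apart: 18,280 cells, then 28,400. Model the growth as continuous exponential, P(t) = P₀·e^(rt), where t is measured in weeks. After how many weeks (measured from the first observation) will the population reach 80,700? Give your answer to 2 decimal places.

r = ln(28400/18280) / 3 ≈ 0.146861 per week
t = ln(80700/18280) / r = 1.48493 / 0.146861 ≈ 10.111

t ≈ 10.11 weeks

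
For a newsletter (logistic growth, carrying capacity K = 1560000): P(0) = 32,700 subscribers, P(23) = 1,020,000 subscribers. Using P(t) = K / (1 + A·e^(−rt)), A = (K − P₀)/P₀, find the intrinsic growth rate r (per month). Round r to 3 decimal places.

A = (1560000 − 32700)/32700 = 46.70642
1020000 = 1560000/(1 + 46.70642·e^(−r·23)) → e^(−23r) = (1.52941 − 1)/46.70642 = 0.011335
r = −ln(0.011335)/23 = 4.47987/23

r ≈ 0.195 per month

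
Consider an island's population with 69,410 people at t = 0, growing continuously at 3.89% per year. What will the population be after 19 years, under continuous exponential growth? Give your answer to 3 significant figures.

P(19) = 69410 · e^(0.0389·19) = 69410 · e^(0.7391)
= 69410 · 2.09405 ≈ 145348.01

≈ 145,000 people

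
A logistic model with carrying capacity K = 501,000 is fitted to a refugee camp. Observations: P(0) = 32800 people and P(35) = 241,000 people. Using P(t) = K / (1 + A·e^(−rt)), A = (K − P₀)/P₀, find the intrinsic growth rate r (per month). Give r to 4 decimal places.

A = (501000 − 32800)/32800 = 14.27439
241000 = 501000/(1 + 14.27439·e^(−r·35)) → e^(−35r) = (2.07884 − 1)/14.27439 = 0.075579
r = −ln(0.075579)/35 = 2.58258/35

r ≈ 0.0738 per month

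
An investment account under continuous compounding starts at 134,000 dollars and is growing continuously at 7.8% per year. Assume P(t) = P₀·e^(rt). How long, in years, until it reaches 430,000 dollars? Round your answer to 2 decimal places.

430000 = 134000 · e^(0.078·t)
t = ln(430000/134000) / 0.078 = ln(3.20896) / 0.078 = 1.16595 / 0.078

t ≈ 14.95 years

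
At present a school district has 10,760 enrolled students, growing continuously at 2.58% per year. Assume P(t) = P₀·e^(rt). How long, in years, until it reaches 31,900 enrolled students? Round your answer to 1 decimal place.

t ≈ 42.1 years

31900 = 10760 · e^(0.0258·t)
t = ln(31900/10760) / 0.0258 = ln(2.96468) / 0.0258 = 1.08677 / 0.0258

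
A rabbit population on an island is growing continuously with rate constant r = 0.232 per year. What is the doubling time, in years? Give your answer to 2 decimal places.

doubling time = ln(2) / |r| = 0.69315 / 0.232

doubling time ≈ 2.99 years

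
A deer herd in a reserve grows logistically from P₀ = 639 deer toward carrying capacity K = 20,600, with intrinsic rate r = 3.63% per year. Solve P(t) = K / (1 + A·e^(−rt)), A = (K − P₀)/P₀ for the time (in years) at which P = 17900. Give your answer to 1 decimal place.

t ≈ 146.9 years

A = (20600 − 639)/639 = 31.23787
17900 = 20600/(1 + 31.23787·e^(−0.0363t)) → 1 + 31.23787·e^(−0.0363t) = 1.15084
e^(−0.0363t) = 0.004829 → t = ln(207.09552)/0.0363 = 5.33318/0.0363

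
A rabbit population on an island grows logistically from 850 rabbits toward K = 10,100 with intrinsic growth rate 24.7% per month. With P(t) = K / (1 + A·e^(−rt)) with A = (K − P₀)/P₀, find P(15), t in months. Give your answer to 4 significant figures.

≈ 7,967 rabbits

A = (10100 − 850)/850 = 10.88235
P(15) = 10100 / (1 + 10.88235·e^(−0.247·15)) = 10100 / (1 + 10.88235·0.0246)
= 10100 / 1.26771 ≈ 7967.13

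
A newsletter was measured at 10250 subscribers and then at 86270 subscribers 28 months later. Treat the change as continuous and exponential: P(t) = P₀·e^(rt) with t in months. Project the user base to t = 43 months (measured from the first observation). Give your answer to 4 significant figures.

r = ln(86270/10250) / 28 ≈ 0.076079 per month
P(43) = 10250 · e^(0.076079·43) = 10250 · 26.34781 ≈ 270065.02

≈ 270,100 subscribers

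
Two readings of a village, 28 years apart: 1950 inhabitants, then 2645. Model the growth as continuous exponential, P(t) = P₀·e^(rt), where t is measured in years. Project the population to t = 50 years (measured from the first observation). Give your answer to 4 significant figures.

r = ln(2645/1950) / 28 ≈ 0.010887 per year
P(50) = 1950 · e^(0.010887·50) = 1950 · 1.72351 ≈ 3360.84

≈ 3,361 inhabitants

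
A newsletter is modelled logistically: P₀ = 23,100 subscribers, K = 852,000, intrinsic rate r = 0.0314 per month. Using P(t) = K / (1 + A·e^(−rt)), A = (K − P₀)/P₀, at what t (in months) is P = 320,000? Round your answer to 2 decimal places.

t ≈ 97.83 months

A = (852000 − 23100)/23100 = 35.88312
320000 = 852000/(1 + 35.88312·e^(−0.0314t)) → 1 + 35.88312·e^(−0.0314t) = 2.6625
e^(−0.0314t) = 0.046331 → t = ln(21.58383)/0.0314 = 3.07194/0.0314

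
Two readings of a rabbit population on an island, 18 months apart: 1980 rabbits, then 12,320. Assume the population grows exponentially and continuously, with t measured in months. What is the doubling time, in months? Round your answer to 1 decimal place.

r = ln(12320/1980) / 18 = ln(6.22222) / 18 ≈ 0.101563 per month
doubling time = ln 2 / |r| = 0.69315 / 0.101563

doubling time ≈ 6.8 months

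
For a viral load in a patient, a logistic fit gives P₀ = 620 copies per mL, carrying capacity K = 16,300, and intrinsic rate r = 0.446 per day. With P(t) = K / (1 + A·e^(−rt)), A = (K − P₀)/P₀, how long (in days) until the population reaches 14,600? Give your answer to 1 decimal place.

A = (16300 − 620)/620 = 25.29032
14600 = 16300/(1 + 25.29032·e^(−0.446t)) → 1 + 25.29032·e^(−0.446t) = 1.11644
e^(−0.446t) = 0.004604 → t = ln(217.19924)/0.446 = 5.38082/0.446

t ≈ 12.1 days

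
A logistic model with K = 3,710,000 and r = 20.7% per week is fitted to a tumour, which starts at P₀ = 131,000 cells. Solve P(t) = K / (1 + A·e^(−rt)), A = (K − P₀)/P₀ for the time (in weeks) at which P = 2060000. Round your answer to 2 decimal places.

A = (3710000 − 131000)/131000 = 27.32061
2060000 = 3710000/(1 + 27.32061·e^(−0.207t)) → 1 + 27.32061·e^(−0.207t) = 1.80097
e^(−0.207t) = 0.029317 → t = ln(34.10937)/0.207 = 3.52957/0.207

t ≈ 17.05 weeks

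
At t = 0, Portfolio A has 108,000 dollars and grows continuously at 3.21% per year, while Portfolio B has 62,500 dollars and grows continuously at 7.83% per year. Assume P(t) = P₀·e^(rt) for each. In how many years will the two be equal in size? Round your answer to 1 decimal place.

108000·e^(0.0321t) = 62500·e^(0.0783t)
108000/62500 = e^((0.0783 − 0.0321)t) → ln(1.728) = 0.0462·t
t = 0.54696 / 0.0462

t ≈ 11.8 years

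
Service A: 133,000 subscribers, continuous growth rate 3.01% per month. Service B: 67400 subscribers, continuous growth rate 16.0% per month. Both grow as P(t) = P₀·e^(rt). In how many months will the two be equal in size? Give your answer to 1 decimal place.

t ≈ 5.2 months

133000·e^(0.0301t) = 67400·e^(0.16t)
133000/67400 = e^((0.16 − 0.0301)t) → ln(1.97329) = 0.1299·t
t = 0.6797 / 0.1299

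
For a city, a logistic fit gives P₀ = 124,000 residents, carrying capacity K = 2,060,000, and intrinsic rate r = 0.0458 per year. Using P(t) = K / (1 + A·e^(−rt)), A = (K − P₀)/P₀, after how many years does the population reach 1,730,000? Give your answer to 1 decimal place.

t ≈ 96.2 years

A = (2060000 − 124000)/124000 = 15.6129
1730000 = 2060000/(1 + 15.6129·e^(−0.0458t)) → 1 + 15.6129·e^(−0.0458t) = 1.19075
e^(−0.0458t) = 0.012218 → t = ln(81.84946)/0.0458 = 4.40488/0.0458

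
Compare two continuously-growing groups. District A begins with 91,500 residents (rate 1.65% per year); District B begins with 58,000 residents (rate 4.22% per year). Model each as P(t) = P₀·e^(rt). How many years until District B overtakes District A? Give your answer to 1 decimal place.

91500·e^(0.0165t) = 58000·e^(0.0422t)
91500/58000 = e^((0.0422 − 0.0165)t) → ln(1.57759) = 0.0257·t
t = 0.4559 / 0.0257

t ≈ 17.7 years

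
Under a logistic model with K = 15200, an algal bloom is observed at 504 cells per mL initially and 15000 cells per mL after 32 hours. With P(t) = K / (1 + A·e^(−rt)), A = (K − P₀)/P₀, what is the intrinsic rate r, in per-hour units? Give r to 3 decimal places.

A = (15200 − 504)/504 = 29.15873
15000 = 15200/(1 + 29.15873·e^(−r·32)) → e^(−32r) = (1.01333 − 1)/29.15873 = 0.000457
r = −ln(0.000457)/32 = 7.69024/32

r ≈ 0.240 per hour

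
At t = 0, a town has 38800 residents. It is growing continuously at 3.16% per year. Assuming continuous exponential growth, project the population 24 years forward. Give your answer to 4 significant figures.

P(24) = 38800 · e^(0.0316·24) = 38800 · e^(0.7584)
= 38800 · 2.13486 ≈ 82832.48

≈ 82,830 residents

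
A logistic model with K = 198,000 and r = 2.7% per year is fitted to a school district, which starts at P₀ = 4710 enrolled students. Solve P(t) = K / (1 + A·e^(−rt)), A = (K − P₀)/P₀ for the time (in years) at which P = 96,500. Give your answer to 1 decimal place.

t ≈ 135.7 years

A = (198000 − 4710)/4710 = 41.03822
96500 = 198000/(1 + 41.03822·e^(−0.027t)) → 1 + 41.03822·e^(−0.027t) = 2.05181
e^(−0.027t) = 0.02563 → t = ln(39.01663)/0.027 = 3.66399/0.027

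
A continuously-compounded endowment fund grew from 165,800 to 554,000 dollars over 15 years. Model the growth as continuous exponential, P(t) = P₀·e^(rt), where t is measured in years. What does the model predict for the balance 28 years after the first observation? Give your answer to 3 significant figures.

r = ln(554000/165800) / 15 ≈ 0.080425 per year
P(28) = 165800 · e^(0.080425·28) = 165800 · 9.50591 ≈ 1576080.17

≈ 1,580,000 dollars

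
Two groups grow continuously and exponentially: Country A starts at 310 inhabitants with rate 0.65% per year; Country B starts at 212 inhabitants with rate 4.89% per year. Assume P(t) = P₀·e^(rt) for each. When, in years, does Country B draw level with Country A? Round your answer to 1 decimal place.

t ≈ 9.0 years

310·e^(0.0065t) = 212·e^(0.0489t)
310/212 = e^((0.0489 − 0.0065)t) → ln(1.46226) = 0.0424·t
t = 0.37999 / 0.0424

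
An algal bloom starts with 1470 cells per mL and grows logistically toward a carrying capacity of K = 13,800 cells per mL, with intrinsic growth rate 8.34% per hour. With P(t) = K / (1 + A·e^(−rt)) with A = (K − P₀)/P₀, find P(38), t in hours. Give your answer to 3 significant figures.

A = (13800 − 1470)/1470 = 8.38776
P(38) = 13800 / (1 + 8.38776·e^(−0.0834·38)) = 13800 / (1 + 8.38776·0.042037)
= 13800 / 1.3526 ≈ 10202.59

≈ 10,200 cells per mL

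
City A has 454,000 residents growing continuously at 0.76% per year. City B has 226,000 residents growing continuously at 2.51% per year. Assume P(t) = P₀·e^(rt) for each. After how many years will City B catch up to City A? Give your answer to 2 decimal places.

454000·e^(0.0076t) = 226000·e^(0.0251t)
454000/226000 = e^((0.0251 − 0.0076)t) → ln(2.00885) = 0.0175·t
t = 0.69756 / 0.0175

t ≈ 39.86 years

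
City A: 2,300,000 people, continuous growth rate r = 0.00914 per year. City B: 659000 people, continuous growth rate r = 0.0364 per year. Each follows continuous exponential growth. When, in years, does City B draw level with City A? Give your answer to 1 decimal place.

t ≈ 45.9 years

2300000·e^(0.00914t) = 659000·e^(0.0364t)
2300000/659000 = e^((0.0364 − 0.00914)t) → ln(3.49014) = 0.02726·t
t = 1.24994 / 0.02726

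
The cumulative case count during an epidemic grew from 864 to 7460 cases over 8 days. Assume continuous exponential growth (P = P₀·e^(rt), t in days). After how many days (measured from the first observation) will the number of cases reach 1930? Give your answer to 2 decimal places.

t ≈ 2.98 days

r = ln(7460/864) / 8 ≈ 0.269467 per day
t = ln(1930/864) / r = 0.8037 / 0.269467 ≈ 2.983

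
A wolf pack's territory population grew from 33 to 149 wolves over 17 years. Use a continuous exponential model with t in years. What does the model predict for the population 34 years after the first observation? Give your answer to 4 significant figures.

r = ln(149/33) / 17 ≈ 0.088673 per year
P(34) = 33 · e^(0.088673·34) = 33 · 20.38659 ≈ 672.76

≈ 672.8 wolves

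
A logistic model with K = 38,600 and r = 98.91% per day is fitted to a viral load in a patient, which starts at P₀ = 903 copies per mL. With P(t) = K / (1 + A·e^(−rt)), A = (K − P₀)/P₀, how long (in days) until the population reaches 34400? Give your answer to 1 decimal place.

t ≈ 5.9 days

A = (38600 − 903)/903 = 41.7464
34400 = 38600/(1 + 41.7464·e^(−0.9891t)) → 1 + 41.7464·e^(−0.9891t) = 1.12209
e^(−0.9891t) = 0.002925 → t = ln(341.9229)/0.9891 = 5.83459/0.9891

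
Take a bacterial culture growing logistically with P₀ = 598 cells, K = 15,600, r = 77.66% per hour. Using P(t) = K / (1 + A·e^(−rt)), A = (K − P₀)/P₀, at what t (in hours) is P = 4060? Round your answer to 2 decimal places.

A = (15600 − 598)/598 = 25.08696
4060 = 15600/(1 + 25.08696·e^(−0.7766t)) → 1 + 25.08696·e^(−0.7766t) = 3.84236
e^(−0.7766t) = 0.1133 → t = ln(8.82609)/0.7766 = 2.17771/0.7766

t ≈ 2.80 hours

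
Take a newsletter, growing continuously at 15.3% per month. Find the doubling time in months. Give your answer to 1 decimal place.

doubling time ≈ 4.5 months

doubling time = ln(2) / |r| = 0.69315 / 0.153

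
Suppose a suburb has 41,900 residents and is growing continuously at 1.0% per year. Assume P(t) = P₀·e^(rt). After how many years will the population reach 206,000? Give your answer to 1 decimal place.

t ≈ 159.3 years

206000 = 41900 · e^(0.01·t)
t = ln(206000/41900) / 0.01 = ln(4.91647) / 0.01 = 1.59259 / 0.01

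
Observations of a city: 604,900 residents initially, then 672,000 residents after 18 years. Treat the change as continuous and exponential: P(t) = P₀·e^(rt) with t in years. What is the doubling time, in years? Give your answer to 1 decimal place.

doubling time ≈ 118.6 years

r = ln(672000/604900) / 18 = ln(1.11093) / 18 ≈ 0.005844 per year
doubling time = ln 2 / |r| = 0.69315 / 0.005844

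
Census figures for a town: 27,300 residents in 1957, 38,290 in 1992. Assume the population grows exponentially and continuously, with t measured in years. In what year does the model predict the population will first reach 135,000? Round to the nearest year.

year 2122

r = ln(38290/27300) / 35 = 0.3383/35 ≈ 0.009666 per year
t = ln(135000/27300) / r = 1.59839/0.009666 ≈ 165.37 years after 1957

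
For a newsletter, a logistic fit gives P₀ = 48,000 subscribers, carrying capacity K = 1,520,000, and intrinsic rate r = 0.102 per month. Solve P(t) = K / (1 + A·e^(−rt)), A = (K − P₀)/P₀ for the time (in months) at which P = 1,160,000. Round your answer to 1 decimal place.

t ≈ 45.0 months

A = (1520000 − 48000)/48000 = 30.66667
1160000 = 1520000/(1 + 30.66667·e^(−0.102t)) → 1 + 30.66667·e^(−0.102t) = 1.31034
e^(−0.102t) = 0.01012 → t = ln(98.81481)/0.102 = 4.59325/0.102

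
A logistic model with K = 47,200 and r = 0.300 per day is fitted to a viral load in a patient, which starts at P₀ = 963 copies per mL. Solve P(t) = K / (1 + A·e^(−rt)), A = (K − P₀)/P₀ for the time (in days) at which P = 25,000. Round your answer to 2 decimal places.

A = (47200 − 963)/963 = 48.0135
25000 = 47200/(1 + 48.0135·e^(−0.3t)) → 1 + 48.0135·e^(−0.3t) = 1.888
e^(−0.3t) = 0.018495 → t = ln(54.06926)/0.3 = 3.99027/0.3

t ≈ 13.30 days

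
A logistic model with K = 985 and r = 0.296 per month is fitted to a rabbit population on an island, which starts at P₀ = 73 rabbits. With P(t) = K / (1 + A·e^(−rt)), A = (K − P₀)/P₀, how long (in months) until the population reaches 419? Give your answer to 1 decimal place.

t ≈ 7.5 months

A = (985 − 73)/73 = 12.49315
419 = 985/(1 + 12.49315·e^(−0.296t)) → 1 + 12.49315·e^(−0.296t) = 2.35084
e^(−0.296t) = 0.108126 → t = ln(9.24846)/0.296 = 2.22446/0.296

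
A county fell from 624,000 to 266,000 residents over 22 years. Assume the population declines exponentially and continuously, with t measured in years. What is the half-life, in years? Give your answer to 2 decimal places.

half-life ≈ 17.88 years

r = ln(266000/624000) / 22 = ln(0.42628) / 22 ≈ -0.038757 per year
half-life = ln 2 / |r| = 0.69315 / 0.038757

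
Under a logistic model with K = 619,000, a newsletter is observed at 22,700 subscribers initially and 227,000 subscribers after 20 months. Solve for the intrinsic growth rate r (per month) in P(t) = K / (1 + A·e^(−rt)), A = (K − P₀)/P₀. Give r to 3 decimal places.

A = (619000 − 22700)/22700 = 26.26872
227000 = 619000/(1 + 26.26872·e^(−r·20)) → e^(−20r) = (2.72687 − 1)/26.26872 = 0.065739
r = −ln(0.065739)/20 = 2.72207/20

r ≈ 0.136 per month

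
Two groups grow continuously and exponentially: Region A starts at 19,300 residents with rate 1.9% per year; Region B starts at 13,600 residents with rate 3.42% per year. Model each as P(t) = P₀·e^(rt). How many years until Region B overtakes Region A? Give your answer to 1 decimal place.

t ≈ 23.0 years

19300·e^(0.019t) = 13600·e^(0.0342t)
19300/13600 = e^((0.0342 − 0.019)t) → ln(1.41912) = 0.0152·t
t = 0.35004 / 0.0152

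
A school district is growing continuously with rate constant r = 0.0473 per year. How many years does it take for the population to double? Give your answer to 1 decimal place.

doubling time = ln(2) / |r| = 0.69315 / 0.0473

doubling time ≈ 14.7 years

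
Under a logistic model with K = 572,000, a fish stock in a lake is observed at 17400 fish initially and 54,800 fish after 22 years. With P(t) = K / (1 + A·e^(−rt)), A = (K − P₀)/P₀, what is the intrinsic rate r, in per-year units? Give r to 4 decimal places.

A = (572000 − 17400)/17400 = 31.87356
54800 = 572000/(1 + 31.87356·e^(−r·22)) → e^(−22r) = (10.43796 − 1)/31.87356 = 0.296106
r = −ln(0.296106)/22 = 1.21704/22

r ≈ 0.0553 per year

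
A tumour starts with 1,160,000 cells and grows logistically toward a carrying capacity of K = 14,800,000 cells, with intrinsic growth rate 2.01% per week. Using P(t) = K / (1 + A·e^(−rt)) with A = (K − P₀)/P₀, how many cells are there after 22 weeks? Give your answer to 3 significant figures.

≈ 1,730,000 cells

A = (14800000 − 1160000)/1160000 = 11.75862
P(22) = 14800000 / (1 + 11.75862·e^(−0.0201·22)) = 14800000 / (1 + 11.75862·0.642621)
= 14800000 / 8.55634 ≈ 1729711.99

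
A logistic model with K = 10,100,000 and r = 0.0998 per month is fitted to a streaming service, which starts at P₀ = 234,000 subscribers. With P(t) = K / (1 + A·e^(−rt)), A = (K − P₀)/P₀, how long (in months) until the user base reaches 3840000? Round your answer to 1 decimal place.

A = (10100000 − 234000)/234000 = 42.16239
3840000 = 10100000/(1 + 42.16239·e^(−0.0998t)) → 1 + 42.16239·e^(−0.0998t) = 2.63021
e^(−0.0998t) = 0.038665 → t = ln(25.86319)/0.0998 = 3.25282/0.0998

t ≈ 32.6 months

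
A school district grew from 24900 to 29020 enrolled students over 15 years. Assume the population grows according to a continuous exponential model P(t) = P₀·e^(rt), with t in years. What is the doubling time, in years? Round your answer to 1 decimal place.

r = ln(29020/24900) / 15 = ln(1.16546) / 15 ≈ 0.010208 per year
doubling time = ln 2 / |r| = 0.69315 / 0.010208

doubling time ≈ 67.9 years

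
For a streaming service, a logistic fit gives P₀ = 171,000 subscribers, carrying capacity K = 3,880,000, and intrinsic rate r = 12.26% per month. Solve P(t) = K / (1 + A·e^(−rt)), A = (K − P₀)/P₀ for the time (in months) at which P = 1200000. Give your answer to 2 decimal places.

A = (3880000 − 171000)/171000 = 21.69006
1200000 = 3880000/(1 + 21.69006·e^(−0.1226t)) → 1 + 21.69006·e^(−0.1226t) = 3.23333
e^(−0.1226t) = 0.102966 → t = ln(9.71197)/0.1226 = 2.27336/0.1226

t ≈ 18.54 months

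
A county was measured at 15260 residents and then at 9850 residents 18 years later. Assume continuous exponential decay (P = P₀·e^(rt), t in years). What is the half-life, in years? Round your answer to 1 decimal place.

half-life ≈ 28.5 years

r = ln(9850/15260) / 18 = ln(0.64548) / 18 ≈ -0.02432 per year
half-life = ln 2 / |r| = 0.69315 / 0.02432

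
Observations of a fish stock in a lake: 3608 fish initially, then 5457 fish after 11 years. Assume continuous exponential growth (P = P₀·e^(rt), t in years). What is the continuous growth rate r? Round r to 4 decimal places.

5457 = 3608 · e^(r·11)
e^(11r) = 5457/3608 = 1.51247
r = ln(1.51247) / 11 = 0.41375 / 11

r ≈ 0.0376 per year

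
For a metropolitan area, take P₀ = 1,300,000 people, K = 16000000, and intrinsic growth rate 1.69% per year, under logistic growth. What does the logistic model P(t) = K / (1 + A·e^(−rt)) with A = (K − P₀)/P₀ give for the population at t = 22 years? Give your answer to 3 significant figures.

A = (16000000 − 1300000)/1300000 = 11.30769
P(22) = 16000000 / (1 + 11.30769·e^(−0.0169·22)) = 16000000 / (1 + 11.30769·0.689492)
= 16000000 / 8.79656 ≈ 1818891.84

≈ 1,820,000 people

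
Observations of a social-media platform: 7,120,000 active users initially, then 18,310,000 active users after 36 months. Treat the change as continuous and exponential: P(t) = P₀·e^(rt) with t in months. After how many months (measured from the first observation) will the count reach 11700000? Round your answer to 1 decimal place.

r = ln(18310000/7120000) / 36 ≈ 0.026237 per month
t = ln(11700000/7120000) / r = 0.49668 / 0.026237 ≈ 18.93

t ≈ 18.9 months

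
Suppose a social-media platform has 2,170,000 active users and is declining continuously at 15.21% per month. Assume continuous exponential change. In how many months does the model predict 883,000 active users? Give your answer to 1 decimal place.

883000 = 2170000 · e^(-0.1521·t)
t = ln(883000/2170000) / -0.1521 = ln(0.40691) / -0.1521 = -0.89916 / -0.1521

t ≈ 5.9 months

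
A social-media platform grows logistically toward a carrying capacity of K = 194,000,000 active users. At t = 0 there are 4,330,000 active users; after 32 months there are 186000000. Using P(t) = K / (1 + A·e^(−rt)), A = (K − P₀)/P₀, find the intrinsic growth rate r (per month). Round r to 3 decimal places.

r ≈ 0.216 per month

A = (194000000 − 4330000)/4330000 = 43.8037
186000000 = 194000000/(1 + 43.8037·e^(−r·32)) → e^(−32r) = (1.04301 − 1)/43.8037 = 0.000982
r = −ln(0.000982)/32 = 6.92602/32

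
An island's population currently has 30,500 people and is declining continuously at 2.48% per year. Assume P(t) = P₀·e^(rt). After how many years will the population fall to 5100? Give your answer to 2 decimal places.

5100 = 30500 · e^(-0.0248·t)
t = ln(5100/30500) / -0.0248 = ln(0.16721) / -0.0248 = -1.78849 / -0.0248

t ≈ 72.12 years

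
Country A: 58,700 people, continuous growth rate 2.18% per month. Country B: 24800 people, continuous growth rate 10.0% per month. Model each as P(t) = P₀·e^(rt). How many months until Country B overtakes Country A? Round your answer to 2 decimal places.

t ≈ 11.02 months

58700·e^(0.0218t) = 24800·e^(0.1t)
58700/24800 = e^((0.1 − 0.0218)t) → ln(2.36694) = 0.0782·t
t = 0.8616 / 0.0782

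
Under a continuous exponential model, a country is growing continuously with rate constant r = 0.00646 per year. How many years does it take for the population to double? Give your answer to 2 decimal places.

doubling time = ln(2) / |r| = 0.69315 / 0.00646

doubling time ≈ 107.30 years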